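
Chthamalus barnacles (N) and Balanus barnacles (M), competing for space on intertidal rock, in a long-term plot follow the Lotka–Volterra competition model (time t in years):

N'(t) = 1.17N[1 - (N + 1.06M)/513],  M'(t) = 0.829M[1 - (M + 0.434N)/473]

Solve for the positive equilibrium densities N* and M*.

Setting both brackets to zero gives the nullclines N + 1.06M = 513 and 0.434N + M = 473.
Substituting M = 473 - 0.434N into the first: N(1 - 1.06·0.434) = 513 - 1.06·473.
So N* = 11.6/0.54 = 21.5, and then M* = 473 - 0.434·21.5 = 464.

N* ≈ 21.5, M* ≈ 464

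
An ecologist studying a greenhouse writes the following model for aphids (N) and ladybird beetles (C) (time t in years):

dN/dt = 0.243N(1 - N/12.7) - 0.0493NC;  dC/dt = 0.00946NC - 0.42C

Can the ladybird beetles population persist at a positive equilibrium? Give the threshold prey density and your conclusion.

Threshold N = 44.4; K < 44.4, so no, the predator goes extinct.

The predator equation gives dC/dt > 0 only when N > 0.42/0.00946 = 44.4.
Without the predator, N → K = 12.7. Since 12.7 < 44.4, the predator cannot invade.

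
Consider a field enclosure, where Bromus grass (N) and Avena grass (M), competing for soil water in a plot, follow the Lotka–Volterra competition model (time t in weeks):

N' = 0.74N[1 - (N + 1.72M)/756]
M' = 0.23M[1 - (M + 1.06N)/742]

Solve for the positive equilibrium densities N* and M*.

Setting both brackets to zero gives the nullclines N + 1.72M = 756 and 1.06N + M = 742.
Substituting M = 742 - 1.06N into the first: N(1 - 1.72·1.06) = 756 - 1.72·742.
So N* = -520/-0.823 = 632, and then M* = 742 - 1.06·632 = 72.1.

N* ≈ 632, M* ≈ 72.1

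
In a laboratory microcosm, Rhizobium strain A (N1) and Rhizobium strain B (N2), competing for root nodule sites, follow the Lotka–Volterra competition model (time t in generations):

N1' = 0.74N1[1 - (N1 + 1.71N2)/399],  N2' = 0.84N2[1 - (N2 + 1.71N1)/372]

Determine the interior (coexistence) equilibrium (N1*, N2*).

Setting both brackets to zero gives the nullclines N1 + 1.71N2 = 399 and 1.71N1 + N2 = 372.
Substituting N2 = 372 - 1.71N1 into the first: N1(1 - 1.71·1.71) = 399 - 1.71·372.
So N1* = -237/-1.92 = 123, and then N2* = 372 - 1.71·123 = 161.

N1* ≈ 123, N2* ≈ 161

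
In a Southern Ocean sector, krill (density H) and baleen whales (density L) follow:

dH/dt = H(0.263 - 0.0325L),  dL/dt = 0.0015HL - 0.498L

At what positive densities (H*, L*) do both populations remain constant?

Set dL/dt = 0 with L > 0: 0.0015H - 0.498 = 0, so H* = 0.498/0.0015 = 332.
Set dH/dt = 0 with H > 0: 0.263 - 0.0325L = 0, so L* = 0.263/0.0325 = 8.09.

H* ≈ 332, L* ≈ 8.09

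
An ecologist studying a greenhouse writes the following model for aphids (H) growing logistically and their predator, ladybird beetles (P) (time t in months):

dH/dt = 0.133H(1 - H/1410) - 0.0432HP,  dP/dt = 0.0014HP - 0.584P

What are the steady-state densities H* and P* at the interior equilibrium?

From dP/dt = 0 with P > 0: 0.0014H* = 0.584, so H* = 417.
Substitute into dH/dt = 0: 0.133(1 - 417/1410) = 0.0432P*.
The bracket is 0.704, giving P* = 0.0937/0.0432 = 2.17.

H* ≈ 417, P* ≈ 2.17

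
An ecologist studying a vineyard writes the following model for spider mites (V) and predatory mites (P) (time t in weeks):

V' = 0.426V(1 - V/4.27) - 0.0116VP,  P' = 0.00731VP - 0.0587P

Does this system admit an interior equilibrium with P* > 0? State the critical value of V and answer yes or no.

Threshold V = 8.03; K < 8.03, so no, the predator goes extinct.

The predator equation gives dP/dt > 0 only when V > 0.0587/0.00731 = 8.03.
Without the predator, V → K = 4.27. Since 4.27 < 8.03, the predator cannot invade.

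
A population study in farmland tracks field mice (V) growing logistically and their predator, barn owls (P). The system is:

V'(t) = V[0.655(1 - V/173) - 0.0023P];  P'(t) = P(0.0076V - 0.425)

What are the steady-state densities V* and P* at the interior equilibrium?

From dP/dt = 0 with P > 0: 0.0076V* = 0.425, so V* = 55.9.
Substitute into dV/dt = 0: 0.655(1 - 55.9/173) = 0.0023P*.
The bracket is 0.677, giving P* = 0.443/0.0023 = 193.

V* ≈ 55.9, P* ≈ 193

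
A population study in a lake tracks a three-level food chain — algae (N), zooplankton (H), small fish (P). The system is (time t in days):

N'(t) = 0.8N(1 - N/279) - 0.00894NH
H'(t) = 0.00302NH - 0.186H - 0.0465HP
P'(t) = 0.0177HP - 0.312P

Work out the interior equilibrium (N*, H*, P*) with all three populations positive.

From dP/dt = 0: 0.0177H* = 0.312, so H* = 17.6.
From dN/dt = 0: 0.8(1 - N*/279) = 0.00894·17.6, giving N* = 279·(1 - 0.197) = 224.
From dH/dt = 0: 0.00302·224 - 0.186 = 0.0465P*, so P* = 0.491/0.0465 = 10.6.

N* ≈ 224, H* ≈ 17.6, P* ≈ 10.6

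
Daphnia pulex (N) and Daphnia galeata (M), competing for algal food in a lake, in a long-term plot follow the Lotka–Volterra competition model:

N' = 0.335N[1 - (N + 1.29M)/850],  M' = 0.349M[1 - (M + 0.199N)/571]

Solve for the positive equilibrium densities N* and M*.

N* ≈ 153, M* ≈ 541

Setting both brackets to zero gives the nullclines N + 1.29M = 850 and 0.199N + M = 571.
Substituting M = 571 - 0.199N into the first: N(1 - 1.29·0.199) = 850 - 1.29·571.
So N* = 113/0.743 = 153, and then M* = 571 - 0.199·153 = 541.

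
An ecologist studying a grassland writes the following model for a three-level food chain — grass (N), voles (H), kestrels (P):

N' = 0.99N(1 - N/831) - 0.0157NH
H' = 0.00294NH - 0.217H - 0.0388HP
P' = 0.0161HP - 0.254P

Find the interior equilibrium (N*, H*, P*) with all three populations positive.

From dP/dt = 0: 0.0161H* = 0.254, so H* = 15.8.
From dN/dt = 0: 0.99(1 - N*/831) = 0.0157·15.8, giving N* = 831·(1 - 0.25) = 623.
From dH/dt = 0: 0.00294·623 - 0.217 = 0.0388P*, so P* = 1.61/0.0388 = 41.6.

N* ≈ 623, H* ≈ 15.8, P* ≈ 41.6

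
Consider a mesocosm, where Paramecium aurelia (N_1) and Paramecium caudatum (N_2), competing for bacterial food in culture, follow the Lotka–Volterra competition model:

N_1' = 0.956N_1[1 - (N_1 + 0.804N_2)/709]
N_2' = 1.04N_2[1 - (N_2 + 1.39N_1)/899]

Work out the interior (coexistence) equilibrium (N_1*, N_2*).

Setting both brackets to zero gives the nullclines N_1 + 0.804N_2 = 709 and 1.39N_1 + N_2 = 899.
Substituting N_2 = 899 - 1.39N_1 into the first: N_1(1 - 0.804·1.39) = 709 - 0.804·899.
So N_1* = -13.8/-0.118 = 117, and then N_2* = 899 - 1.39·117 = 736.

N_1* ≈ 117, N_2* ≈ 736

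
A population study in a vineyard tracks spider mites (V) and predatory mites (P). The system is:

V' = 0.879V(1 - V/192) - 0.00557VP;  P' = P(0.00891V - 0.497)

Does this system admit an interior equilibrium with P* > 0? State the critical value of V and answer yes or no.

Threshold V = 55.8; K > 55.8, so yes, the predator persists.

The predator equation gives dP/dt > 0 only when V > 0.497/0.00891 = 55.8.
Without the predator, V → K = 192. Since 192 > 55.8, the predator can invade and persist.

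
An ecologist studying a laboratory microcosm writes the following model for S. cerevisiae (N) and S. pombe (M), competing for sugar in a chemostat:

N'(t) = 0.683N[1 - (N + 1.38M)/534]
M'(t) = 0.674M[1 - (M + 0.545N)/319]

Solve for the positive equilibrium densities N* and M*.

Setting both brackets to zero gives the nullclines N + 1.38M = 534 and 0.545N + M = 319.
Substituting M = 319 - 0.545N into the first: N(1 - 1.38·0.545) = 534 - 1.38·319.
So N* = 93.8/0.248 = 378, and then M* = 319 - 0.545·378 = 113.

N* ≈ 378, M* ≈ 113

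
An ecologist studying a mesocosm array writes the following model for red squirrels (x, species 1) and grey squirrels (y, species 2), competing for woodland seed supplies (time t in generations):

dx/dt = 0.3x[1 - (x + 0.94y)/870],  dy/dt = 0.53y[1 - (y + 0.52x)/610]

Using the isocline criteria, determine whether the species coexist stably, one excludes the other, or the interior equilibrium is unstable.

stable coexistence

Compare the nullcline intercepts: K1/α12 = 870/0.94 = 926 > K2 = 610; K2/α21 = 610/0.52 = 1170 > K1 = 870.
Since both inequalities hold, each species can invade when rare, so the interior equilibrium is stable.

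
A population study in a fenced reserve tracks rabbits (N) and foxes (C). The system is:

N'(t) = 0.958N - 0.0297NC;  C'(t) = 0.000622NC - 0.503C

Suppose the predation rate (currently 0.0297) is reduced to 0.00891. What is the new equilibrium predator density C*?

At the interior fixed point, setting dN/dt = 0 with N > 0 fixes C* = (prey growth rate)/(NC coefficient) — independent of the other coefficients.
With the change, C* = 0.958/0.00891 = 108; it rises from 32.3.

C* ≈ 108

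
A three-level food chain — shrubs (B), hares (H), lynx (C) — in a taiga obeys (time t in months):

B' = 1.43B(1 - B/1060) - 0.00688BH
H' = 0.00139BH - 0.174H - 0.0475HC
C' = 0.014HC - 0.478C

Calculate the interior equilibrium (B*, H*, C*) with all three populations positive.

From dC/dt = 0: 0.014H* = 0.478, so H* = 34.1.
From dB/dt = 0: 1.43(1 - B*/1060) = 0.00688·34.1, giving B* = 1060·(1 - 0.164) = 886.
From dH/dt = 0: 0.00139·886 - 0.174 = 0.0475C*, so C* = 1.06/0.0475 = 22.3.

B* ≈ 886, H* ≈ 34.1, C* ≈ 22.3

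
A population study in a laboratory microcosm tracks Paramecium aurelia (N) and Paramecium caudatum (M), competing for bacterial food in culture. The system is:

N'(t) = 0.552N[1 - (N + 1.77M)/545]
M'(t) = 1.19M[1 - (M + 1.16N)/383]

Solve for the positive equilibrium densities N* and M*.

N* ≈ 126, M* ≈ 237

Setting both brackets to zero gives the nullclines N + 1.77M = 545 and 1.16N + M = 383.
Substituting M = 383 - 1.16N into the first: N(1 - 1.77·1.16) = 545 - 1.77·383.
So N* = -133/-1.05 = 126, and then M* = 383 - 1.16·126 = 237.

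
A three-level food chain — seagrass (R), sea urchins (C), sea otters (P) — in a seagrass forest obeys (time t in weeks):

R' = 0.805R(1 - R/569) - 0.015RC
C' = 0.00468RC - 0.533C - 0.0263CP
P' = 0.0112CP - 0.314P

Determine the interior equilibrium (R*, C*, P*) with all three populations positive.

R* ≈ 272, C* ≈ 28, P* ≈ 28.1

From dP/dt = 0: 0.0112C* = 0.314, so C* = 28.
From dR/dt = 0: 0.805(1 - R*/569) = 0.015·28, giving R* = 569·(1 - 0.522) = 272.
From dC/dt = 0: 0.00468·272 - 0.533 = 0.0263P*, so P* = 0.739/0.0263 = 28.1.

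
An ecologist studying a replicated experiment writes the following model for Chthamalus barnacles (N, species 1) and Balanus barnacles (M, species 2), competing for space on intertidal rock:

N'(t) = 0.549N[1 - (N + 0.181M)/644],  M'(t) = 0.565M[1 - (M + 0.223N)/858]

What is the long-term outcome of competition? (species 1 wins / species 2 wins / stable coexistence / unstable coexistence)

stable coexistence

Compare the nullcline intercepts: K1/α12 = 644/0.181 = 3560 > K2 = 858; K2/α21 = 858/0.223 = 3850 > K1 = 644.
Since both inequalities hold, each species can invade when rare, so the interior equilibrium is stable.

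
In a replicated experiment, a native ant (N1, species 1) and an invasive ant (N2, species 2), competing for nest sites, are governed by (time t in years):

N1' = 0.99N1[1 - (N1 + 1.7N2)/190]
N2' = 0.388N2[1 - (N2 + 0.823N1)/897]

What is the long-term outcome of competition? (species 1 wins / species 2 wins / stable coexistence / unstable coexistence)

Compare the nullcline intercepts: K1/α12 = 190/1.7 = 112 < K2 = 897; K2/α21 = 897/0.823 = 1090 > K1 = 190.
Since the inequalities point opposite ways, species 2 can invade but species 1 cannot.

species 2 excludes species 1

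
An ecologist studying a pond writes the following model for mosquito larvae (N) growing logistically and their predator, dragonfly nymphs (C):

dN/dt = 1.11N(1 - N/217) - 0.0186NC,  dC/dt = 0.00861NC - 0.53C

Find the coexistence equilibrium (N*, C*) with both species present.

From dC/dt = 0 with C > 0: 0.00861N* = 0.53, so N* = 61.6.
Substitute into dN/dt = 0: 1.11(1 - 61.6/217) = 0.0186C*.
The bracket is 0.716, giving C* = 0.795/0.0186 = 42.7.

N* ≈ 61.6, C* ≈ 42.7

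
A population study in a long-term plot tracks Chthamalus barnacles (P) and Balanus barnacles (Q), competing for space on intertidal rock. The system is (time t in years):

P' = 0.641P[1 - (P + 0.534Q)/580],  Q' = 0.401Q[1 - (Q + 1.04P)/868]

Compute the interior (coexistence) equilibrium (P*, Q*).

P* ≈ 262, Q* ≈ 596

Setting both brackets to zero gives the nullclines P + 0.534Q = 580 and 1.04P + Q = 868.
Substituting Q = 868 - 1.04P into the first: P(1 - 0.534·1.04) = 580 - 0.534·868.
So P* = 116/0.445 = 262, and then Q* = 868 - 1.04·262 = 596.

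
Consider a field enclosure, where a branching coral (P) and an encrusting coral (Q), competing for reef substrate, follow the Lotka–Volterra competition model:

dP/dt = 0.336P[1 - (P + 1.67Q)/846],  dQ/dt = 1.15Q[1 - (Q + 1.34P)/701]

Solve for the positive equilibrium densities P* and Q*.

P* ≈ 262, Q* ≈ 350

Setting both brackets to zero gives the nullclines P + 1.67Q = 846 and 1.34P + Q = 701.
Substituting Q = 701 - 1.34P into the first: P(1 - 1.67·1.34) = 846 - 1.67·701.
So P* = -325/-1.24 = 262, and then Q* = 701 - 1.34·262 = 350.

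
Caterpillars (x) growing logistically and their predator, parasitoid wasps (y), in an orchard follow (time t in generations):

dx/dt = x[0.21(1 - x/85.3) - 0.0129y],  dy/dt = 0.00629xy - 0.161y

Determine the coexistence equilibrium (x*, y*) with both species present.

From dy/dt = 0 with y > 0: 0.00629x* = 0.161, so x* = 25.6.
Substitute into dx/dt = 0: 0.21(1 - 25.6/85.3) = 0.0129y*.
The bracket is 0.7, giving y* = 0.147/0.0129 = 11.4.

x* ≈ 25.6, y* ≈ 11.4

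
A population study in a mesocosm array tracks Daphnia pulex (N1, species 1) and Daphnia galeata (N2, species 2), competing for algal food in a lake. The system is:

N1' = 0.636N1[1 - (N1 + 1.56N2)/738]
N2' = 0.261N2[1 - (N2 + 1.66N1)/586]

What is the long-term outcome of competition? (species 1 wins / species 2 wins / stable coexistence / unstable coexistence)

Compare the nullcline intercepts: K1/α12 = 738/1.56 = 473 < K2 = 586; K2/α21 = 586/1.66 = 353 < K1 = 738.
Since both are reversed, neither can invade when rare; the interior point is a saddle.

unstable coexistence (outcome depends on initial conditions)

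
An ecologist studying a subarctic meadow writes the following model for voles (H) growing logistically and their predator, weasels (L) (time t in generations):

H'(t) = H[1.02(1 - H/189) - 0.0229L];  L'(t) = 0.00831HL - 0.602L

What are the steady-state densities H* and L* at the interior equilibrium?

From dL/dt = 0 with L > 0: 0.00831H* = 0.602, so H* = 72.4.
Substitute into dH/dt = 0: 1.02(1 - 72.4/189) = 0.0229L*.
The bracket is 0.617, giving L* = 0.629/0.0229 = 27.5.

H* ≈ 72.4, L* ≈ 27.5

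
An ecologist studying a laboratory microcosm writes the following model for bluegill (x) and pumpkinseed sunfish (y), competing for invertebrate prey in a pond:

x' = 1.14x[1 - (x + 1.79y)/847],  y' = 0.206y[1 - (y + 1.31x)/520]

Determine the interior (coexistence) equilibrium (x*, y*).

x* ≈ 62.3, y* ≈ 438

Setting both brackets to zero gives the nullclines x + 1.79y = 847 and 1.31x + y = 520.
Substituting y = 520 - 1.31x into the first: x(1 - 1.79·1.31) = 847 - 1.79·520.
So x* = -83.8/-1.34 = 62.3, and then y* = 520 - 1.31·62.3 = 438.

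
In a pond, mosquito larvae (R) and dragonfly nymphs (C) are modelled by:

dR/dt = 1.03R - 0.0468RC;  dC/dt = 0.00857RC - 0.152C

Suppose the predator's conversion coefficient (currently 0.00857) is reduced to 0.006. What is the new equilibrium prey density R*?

R* ≈ 25.3

At the interior fixed point, setting dC/dt = 0 with C > 0 fixes R* = (predator death rate)/(RC coefficient) — independent of the other coefficients.
With the change, R* = 0.152/0.006 = 25.3; it rises from 17.7.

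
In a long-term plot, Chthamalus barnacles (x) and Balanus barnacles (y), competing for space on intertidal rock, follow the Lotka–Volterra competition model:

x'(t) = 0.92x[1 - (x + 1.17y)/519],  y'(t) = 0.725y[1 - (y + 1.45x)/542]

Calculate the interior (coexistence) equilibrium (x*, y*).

x* ≈ 165, y* ≈ 302

Setting both brackets to zero gives the nullclines x + 1.17y = 519 and 1.45x + y = 542.
Substituting y = 542 - 1.45x into the first: x(1 - 1.17·1.45) = 519 - 1.17·542.
So x* = -115/-0.696 = 165, and then y* = 542 - 1.45·165 = 302.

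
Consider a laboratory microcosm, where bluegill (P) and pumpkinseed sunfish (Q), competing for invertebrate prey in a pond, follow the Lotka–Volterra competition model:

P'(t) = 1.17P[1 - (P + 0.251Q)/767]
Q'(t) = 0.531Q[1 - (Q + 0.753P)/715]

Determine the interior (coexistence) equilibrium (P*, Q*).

P* ≈ 724, Q* ≈ 169

Setting both brackets to zero gives the nullclines P + 0.251Q = 767 and 0.753P + Q = 715.
Substituting Q = 715 - 0.753P into the first: P(1 - 0.251·0.753) = 767 - 0.251·715.
So P* = 588/0.811 = 724, and then Q* = 715 - 0.753·724 = 169.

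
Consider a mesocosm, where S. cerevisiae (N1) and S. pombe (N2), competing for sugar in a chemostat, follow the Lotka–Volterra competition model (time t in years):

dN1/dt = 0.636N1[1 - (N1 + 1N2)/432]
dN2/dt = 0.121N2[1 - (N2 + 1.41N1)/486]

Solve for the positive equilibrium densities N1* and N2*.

N1* ≈ 132, N2* ≈ 300

Setting both brackets to zero gives the nullclines N1 + 1N2 = 432 and 1.41N1 + N2 = 486.
Substituting N2 = 486 - 1.41N1 into the first: N1(1 - 1·1.41) = 432 - 1·486.
So N1* = -54/-0.41 = 132, and then N2* = 486 - 1.41·132 = 300.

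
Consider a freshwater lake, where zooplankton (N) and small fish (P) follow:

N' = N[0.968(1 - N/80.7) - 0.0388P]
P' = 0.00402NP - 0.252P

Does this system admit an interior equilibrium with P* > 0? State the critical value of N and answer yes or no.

Threshold N = 62.7; K > 62.7, so yes, the predator persists.

The predator equation gives dP/dt > 0 only when N > 0.252/0.00402 = 62.7.
Without the predator, N → K = 80.7. Since 80.7 > 62.7, the predator can invade and persist.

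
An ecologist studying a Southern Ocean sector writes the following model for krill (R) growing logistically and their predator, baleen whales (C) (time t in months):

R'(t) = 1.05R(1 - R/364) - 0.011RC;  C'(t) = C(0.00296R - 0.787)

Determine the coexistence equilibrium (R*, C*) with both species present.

From dC/dt = 0 with C > 0: 0.00296R* = 0.787, so R* = 266.
Substitute into dR/dt = 0: 1.05(1 - 266/364) = 0.011C*.
The bracket is 0.27, giving C* = 0.283/0.011 = 25.7.

R* ≈ 266, C* ≈ 25.7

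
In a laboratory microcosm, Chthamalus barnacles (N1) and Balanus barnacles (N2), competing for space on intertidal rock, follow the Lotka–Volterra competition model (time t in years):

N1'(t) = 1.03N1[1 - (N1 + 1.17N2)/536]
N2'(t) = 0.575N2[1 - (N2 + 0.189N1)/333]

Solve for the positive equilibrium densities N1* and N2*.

N1* ≈ 188, N2* ≈ 297

Setting both brackets to zero gives the nullclines N1 + 1.17N2 = 536 and 0.189N1 + N2 = 333.
Substituting N2 = 333 - 0.189N1 into the first: N1(1 - 1.17·0.189) = 536 - 1.17·333.
So N1* = 146/0.779 = 188, and then N2* = 333 - 0.189·188 = 297.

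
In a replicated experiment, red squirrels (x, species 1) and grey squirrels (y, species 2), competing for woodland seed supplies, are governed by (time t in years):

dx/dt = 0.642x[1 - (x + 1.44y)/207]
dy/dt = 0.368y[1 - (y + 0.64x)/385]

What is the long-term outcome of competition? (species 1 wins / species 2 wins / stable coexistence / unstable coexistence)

Compare the nullcline intercepts: K1/α12 = 207/1.44 = 144 < K2 = 385; K2/α21 = 385/0.64 = 602 > K1 = 207.
Since the inequalities point opposite ways, species 2 can invade but species 1 cannot.

species 2 excludes species 1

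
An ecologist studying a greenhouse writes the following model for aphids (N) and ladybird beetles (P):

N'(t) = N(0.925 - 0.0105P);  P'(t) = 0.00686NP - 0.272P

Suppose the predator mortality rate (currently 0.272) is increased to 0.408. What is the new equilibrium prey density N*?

At the interior fixed point, setting dP/dt = 0 with P > 0 fixes N* = (predator death rate)/(NP coefficient) — independent of the other coefficients.
With the change, N* = 0.408/0.00686 = 59.5; it rises from 39.7.

N* ≈ 59.5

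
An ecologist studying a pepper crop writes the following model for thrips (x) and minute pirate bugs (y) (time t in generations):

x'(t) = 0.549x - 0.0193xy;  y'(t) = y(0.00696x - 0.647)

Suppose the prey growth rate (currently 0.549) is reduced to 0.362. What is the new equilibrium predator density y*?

At the interior fixed point, setting dx/dt = 0 with x > 0 fixes y* = (prey growth rate)/(xy coefficient) — independent of the other coefficients.
With the change, y* = 0.362/0.0193 = 18.8; it falls from 28.4.

y* ≈ 18.8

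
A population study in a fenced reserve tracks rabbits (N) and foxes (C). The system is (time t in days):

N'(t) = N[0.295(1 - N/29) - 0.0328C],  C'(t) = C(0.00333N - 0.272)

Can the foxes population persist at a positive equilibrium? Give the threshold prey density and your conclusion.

Threshold N = 81.7; K < 81.7, so no, the predator goes extinct.

The predator equation gives dC/dt > 0 only when N > 0.272/0.00333 = 81.7.
Without the predator, N → K = 29. Since 29 < 81.7, the predator cannot invade.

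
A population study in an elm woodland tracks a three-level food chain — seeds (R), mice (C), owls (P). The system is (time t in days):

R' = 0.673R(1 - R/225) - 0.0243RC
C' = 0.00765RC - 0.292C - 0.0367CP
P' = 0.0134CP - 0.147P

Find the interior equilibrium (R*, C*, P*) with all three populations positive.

From dP/dt = 0: 0.0134C* = 0.147, so C* = 11.
From dR/dt = 0: 0.673(1 - R*/225) = 0.0243·11, giving R* = 225·(1 - 0.396) = 136.
From dC/dt = 0: 0.00765·136 - 0.292 = 0.0367P*, so P* = 0.747/0.0367 = 20.4.

R* ≈ 136, C* ≈ 11, P* ≈ 20.4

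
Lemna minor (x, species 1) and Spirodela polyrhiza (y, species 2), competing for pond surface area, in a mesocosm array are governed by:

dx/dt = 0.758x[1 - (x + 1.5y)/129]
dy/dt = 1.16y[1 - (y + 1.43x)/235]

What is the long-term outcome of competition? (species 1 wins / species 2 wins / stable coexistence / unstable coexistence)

species 2 excludes species 1

Compare the nullcline intercepts: K1/α12 = 129/1.5 = 86 < K2 = 235; K2/α21 = 235/1.43 = 164 > K1 = 129.
Since the inequalities point opposite ways, species 2 can invade but species 1 cannot.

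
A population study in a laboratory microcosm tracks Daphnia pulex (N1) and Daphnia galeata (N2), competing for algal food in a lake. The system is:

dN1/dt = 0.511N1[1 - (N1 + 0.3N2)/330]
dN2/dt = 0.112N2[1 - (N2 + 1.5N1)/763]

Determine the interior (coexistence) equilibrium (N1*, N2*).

N1* ≈ 184, N2* ≈ 487

Setting both brackets to zero gives the nullclines N1 + 0.3N2 = 330 and 1.5N1 + N2 = 763.
Substituting N2 = 763 - 1.5N1 into the first: N1(1 - 0.3·1.5) = 330 - 0.3·763.
So N1* = 101/0.55 = 184, and then N2* = 763 - 1.5·184 = 487.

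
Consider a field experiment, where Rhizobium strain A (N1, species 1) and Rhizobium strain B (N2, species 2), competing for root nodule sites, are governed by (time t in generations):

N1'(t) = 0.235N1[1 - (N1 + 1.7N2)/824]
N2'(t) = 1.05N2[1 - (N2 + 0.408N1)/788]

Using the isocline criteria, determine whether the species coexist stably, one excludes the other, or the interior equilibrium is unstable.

Compare the nullcline intercepts: K1/α12 = 824/1.7 = 485 < K2 = 788; K2/α21 = 788/0.408 = 1930 > K1 = 824.
Since the inequalities point opposite ways, species 2 can invade but species 1 cannot.

species 2 excludes species 1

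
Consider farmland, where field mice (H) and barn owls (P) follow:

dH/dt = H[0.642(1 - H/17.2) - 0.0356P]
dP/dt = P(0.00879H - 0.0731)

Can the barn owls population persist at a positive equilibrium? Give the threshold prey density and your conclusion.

The predator equation gives dP/dt > 0 only when H > 0.0731/0.00879 = 8.32.
Without the predator, H → K = 17.2. Since 17.2 > 8.32, the predator can invade and persist.

Threshold H = 8.32; K > 8.32, so yes, the predator persists.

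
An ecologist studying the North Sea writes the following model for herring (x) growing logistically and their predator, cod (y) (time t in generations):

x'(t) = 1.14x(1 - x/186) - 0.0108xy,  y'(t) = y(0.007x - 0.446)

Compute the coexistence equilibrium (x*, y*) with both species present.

From dy/dt = 0 with y > 0: 0.007x* = 0.446, so x* = 63.7.
Substitute into dx/dt = 0: 1.14(1 - 63.7/186) = 0.0108y*.
The bracket is 0.657, giving y* = 0.749/0.0108 = 69.4.

x* ≈ 63.7, y* ≈ 69.4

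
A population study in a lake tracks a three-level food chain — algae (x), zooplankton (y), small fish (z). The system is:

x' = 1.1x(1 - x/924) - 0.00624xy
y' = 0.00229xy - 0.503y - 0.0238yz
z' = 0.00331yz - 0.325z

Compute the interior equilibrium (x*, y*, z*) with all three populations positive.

x* ≈ 409, y* ≈ 98.2, z* ≈ 18.3

From dz/dt = 0: 0.00331y* = 0.325, so y* = 98.2.
From dx/dt = 0: 1.1(1 - x*/924) = 0.00624·98.2, giving x* = 924·(1 - 0.557) = 409.
From dy/dt = 0: 0.00229·409 - 0.503 = 0.0238z*, so z* = 0.434/0.0238 = 18.3.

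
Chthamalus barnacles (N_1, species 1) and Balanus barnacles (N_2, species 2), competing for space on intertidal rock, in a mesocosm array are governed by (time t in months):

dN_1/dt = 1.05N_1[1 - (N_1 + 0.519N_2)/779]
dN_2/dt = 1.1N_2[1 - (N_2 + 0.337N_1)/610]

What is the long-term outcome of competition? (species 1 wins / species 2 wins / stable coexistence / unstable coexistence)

Compare the nullcline intercepts: K1/α12 = 779/0.519 = 1500 > K2 = 610; K2/α21 = 610/0.337 = 1810 > K1 = 779.
Since both inequalities hold, each species can invade when rare, so the interior equilibrium is stable.

stable coexistence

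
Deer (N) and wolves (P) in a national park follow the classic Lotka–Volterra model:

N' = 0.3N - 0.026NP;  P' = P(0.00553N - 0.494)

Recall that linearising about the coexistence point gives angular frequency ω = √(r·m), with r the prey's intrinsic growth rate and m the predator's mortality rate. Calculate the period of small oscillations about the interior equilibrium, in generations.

Here r = 0.3 and m = 0.494, so r·m = 0.148.
ω = √0.148 = 0.385 per generation, hence T = 2π/ω ≈ 16.3 generations.

T ≈ 16.3 generations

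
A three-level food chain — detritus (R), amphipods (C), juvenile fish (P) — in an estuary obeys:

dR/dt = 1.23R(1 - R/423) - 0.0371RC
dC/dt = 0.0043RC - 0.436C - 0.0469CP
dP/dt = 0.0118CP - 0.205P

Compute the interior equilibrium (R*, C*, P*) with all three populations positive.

From dP/dt = 0: 0.0118C* = 0.205, so C* = 17.4.
From dR/dt = 0: 1.23(1 - R*/423) = 0.0371·17.4, giving R* = 423·(1 - 0.524) = 201.
From dC/dt = 0: 0.0043·201 - 0.436 = 0.0469P*, so P* = 0.43/0.0469 = 9.16.

R* ≈ 201, C* ≈ 17.4, P* ≈ 9.16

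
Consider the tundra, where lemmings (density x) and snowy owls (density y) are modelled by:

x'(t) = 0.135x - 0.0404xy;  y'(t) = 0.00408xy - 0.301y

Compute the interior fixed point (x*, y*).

Set dy/dt = 0 with y > 0: 0.00408x - 0.301 = 0, so x* = 0.301/0.00408 = 73.8.
Set dx/dt = 0 with x > 0: 0.135 - 0.0404y = 0, so y* = 0.135/0.0404 = 3.34.

x* ≈ 73.8, y* ≈ 3.34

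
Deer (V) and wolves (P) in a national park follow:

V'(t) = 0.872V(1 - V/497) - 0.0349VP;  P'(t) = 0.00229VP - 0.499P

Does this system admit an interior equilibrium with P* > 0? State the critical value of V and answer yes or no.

The predator equation gives dP/dt > 0 only when V > 0.499/0.00229 = 218.
Without the predator, V → K = 497. Since 497 > 218, the predator can invade and persist.

Threshold V = 218; K > 218, so yes, the predator persists.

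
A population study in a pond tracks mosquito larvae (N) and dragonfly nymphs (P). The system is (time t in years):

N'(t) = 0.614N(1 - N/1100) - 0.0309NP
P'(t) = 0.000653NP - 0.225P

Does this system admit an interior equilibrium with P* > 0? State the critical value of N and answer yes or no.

Threshold N = 345; K > 345, so yes, the predator persists.

The predator equation gives dP/dt > 0 only when N > 0.225/0.000653 = 345.
Without the predator, N → K = 1100. Since 1100 > 345, the predator can invade and persist.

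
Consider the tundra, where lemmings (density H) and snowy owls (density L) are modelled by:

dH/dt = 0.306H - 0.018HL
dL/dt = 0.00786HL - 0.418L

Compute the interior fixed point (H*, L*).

Set dL/dt = 0 with L > 0: 0.00786H - 0.418 = 0, so H* = 0.418/0.00786 = 53.2.
Set dH/dt = 0 with H > 0: 0.306 - 0.018L = 0, so L* = 0.306/0.018 = 17.

H* ≈ 53.2, L* ≈ 17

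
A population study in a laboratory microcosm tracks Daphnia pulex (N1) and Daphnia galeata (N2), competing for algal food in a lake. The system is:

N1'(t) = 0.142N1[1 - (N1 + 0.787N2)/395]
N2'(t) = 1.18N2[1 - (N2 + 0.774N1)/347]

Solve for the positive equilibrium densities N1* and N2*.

Setting both brackets to zero gives the nullclines N1 + 0.787N2 = 395 and 0.774N1 + N2 = 347.
Substituting N2 = 347 - 0.774N1 into the first: N1(1 - 0.787·0.774) = 395 - 0.787·347.
So N1* = 122/0.391 = 312, and then N2* = 347 - 0.774·312 = 106.

N1* ≈ 312, N2* ≈ 106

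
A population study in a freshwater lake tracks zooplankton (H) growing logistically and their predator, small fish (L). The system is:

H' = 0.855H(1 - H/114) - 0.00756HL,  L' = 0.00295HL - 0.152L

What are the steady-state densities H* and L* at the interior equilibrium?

H* ≈ 51.5, L* ≈ 62

From dL/dt = 0 with L > 0: 0.00295H* = 0.152, so H* = 51.5.
Substitute into dH/dt = 0: 0.855(1 - 51.5/114) = 0.00756L*.
The bracket is 0.548, giving L* = 0.469/0.00756 = 62.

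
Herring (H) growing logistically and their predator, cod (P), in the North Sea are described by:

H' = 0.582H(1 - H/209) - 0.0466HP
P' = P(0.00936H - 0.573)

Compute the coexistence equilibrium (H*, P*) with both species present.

H* ≈ 61.2, P* ≈ 8.83

From dP/dt = 0 with P > 0: 0.00936H* = 0.573, so H* = 61.2.
Substitute into dH/dt = 0: 0.582(1 - 61.2/209) = 0.0466P*.
The bracket is 0.707, giving P* = 0.412/0.0466 = 8.83.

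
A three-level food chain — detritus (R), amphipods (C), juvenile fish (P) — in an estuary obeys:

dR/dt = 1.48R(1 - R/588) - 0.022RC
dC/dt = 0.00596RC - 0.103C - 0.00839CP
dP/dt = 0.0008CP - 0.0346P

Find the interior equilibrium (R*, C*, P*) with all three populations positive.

R* ≈ 210, C* ≈ 43.2, P* ≈ 137

From dP/dt = 0: 0.0008C* = 0.0346, so C* = 43.2.
From dR/dt = 0: 1.48(1 - R*/588) = 0.022·43.2, giving R* = 588·(1 - 0.643) = 210.
From dC/dt = 0: 0.00596·210 - 0.103 = 0.00839P*, so P* = 1.15/0.00839 = 137.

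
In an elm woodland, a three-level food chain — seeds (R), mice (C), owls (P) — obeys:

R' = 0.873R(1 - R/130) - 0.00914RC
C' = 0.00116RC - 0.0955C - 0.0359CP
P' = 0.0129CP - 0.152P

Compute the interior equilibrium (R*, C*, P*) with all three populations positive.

R* ≈ 114, C* ≈ 11.8, P* ≈ 1.02

From dP/dt = 0: 0.0129C* = 0.152, so C* = 11.8.
From dR/dt = 0: 0.873(1 - R*/130) = 0.00914·11.8, giving R* = 130·(1 - 0.123) = 114.
From dC/dt = 0: 0.00116·114 - 0.0955 = 0.0359P*, so P* = 0.0367/0.0359 = 1.02.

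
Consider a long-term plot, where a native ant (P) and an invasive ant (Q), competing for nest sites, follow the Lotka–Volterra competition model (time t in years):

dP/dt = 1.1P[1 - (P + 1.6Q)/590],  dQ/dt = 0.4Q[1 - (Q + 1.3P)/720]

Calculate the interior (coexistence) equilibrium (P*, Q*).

Setting both brackets to zero gives the nullclines P + 1.6Q = 590 and 1.3P + Q = 720.
Substituting Q = 720 - 1.3P into the first: P(1 - 1.6·1.3) = 590 - 1.6·720.
So P* = -562/-1.08 = 520, and then Q* = 720 - 1.3·520 = 43.5.

P* ≈ 520, Q* ≈ 43.5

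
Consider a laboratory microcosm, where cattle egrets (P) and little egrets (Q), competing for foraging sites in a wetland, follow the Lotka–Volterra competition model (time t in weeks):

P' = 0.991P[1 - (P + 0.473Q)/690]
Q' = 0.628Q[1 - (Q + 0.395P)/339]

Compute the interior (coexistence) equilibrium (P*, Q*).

P* ≈ 651, Q* ≈ 81.7

Setting both brackets to zero gives the nullclines P + 0.473Q = 690 and 0.395P + Q = 339.
Substituting Q = 339 - 0.395P into the first: P(1 - 0.473·0.395) = 690 - 0.473·339.
So P* = 530/0.813 = 651, and then Q* = 339 - 0.395·651 = 81.7.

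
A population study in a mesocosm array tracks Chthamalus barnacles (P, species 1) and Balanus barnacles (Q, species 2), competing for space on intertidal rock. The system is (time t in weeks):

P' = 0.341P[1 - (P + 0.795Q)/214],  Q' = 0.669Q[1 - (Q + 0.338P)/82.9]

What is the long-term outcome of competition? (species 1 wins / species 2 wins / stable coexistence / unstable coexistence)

Compare the nullcline intercepts: K1/α12 = 214/0.795 = 269 > K2 = 82.9; K2/α21 = 82.9/0.338 = 245 > K1 = 214.
Since both inequalities hold, each species can invade when rare, so the interior equilibrium is stable.

stable coexistence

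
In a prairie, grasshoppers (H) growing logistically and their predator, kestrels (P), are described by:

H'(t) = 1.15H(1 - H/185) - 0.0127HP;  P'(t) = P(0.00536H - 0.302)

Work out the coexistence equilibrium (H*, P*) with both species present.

From dP/dt = 0 with P > 0: 0.00536H* = 0.302, so H* = 56.3.
Substitute into dH/dt = 0: 1.15(1 - 56.3/185) = 0.0127P*.
The bracket is 0.695, giving P* = 0.8/0.0127 = 63.

H* ≈ 56.3, P* ≈ 63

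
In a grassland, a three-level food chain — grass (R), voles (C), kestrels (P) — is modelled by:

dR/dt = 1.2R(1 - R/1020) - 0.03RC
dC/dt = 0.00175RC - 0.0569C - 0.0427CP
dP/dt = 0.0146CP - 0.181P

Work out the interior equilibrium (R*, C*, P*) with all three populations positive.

From dP/dt = 0: 0.0146C* = 0.181, so C* = 12.4.
From dR/dt = 0: 1.2(1 - R*/1020) = 0.03·12.4, giving R* = 1020·(1 - 0.31) = 704.
From dC/dt = 0: 0.00175·704 - 0.0569 = 0.0427P*, so P* = 1.17/0.0427 = 27.5.

R* ≈ 704, C* ≈ 12.4, P* ≈ 27.5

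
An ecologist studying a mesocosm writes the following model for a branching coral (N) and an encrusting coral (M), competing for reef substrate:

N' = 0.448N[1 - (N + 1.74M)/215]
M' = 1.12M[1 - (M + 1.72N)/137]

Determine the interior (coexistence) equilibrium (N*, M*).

Setting both brackets to zero gives the nullclines N + 1.74M = 215 and 1.72N + M = 137.
Substituting M = 137 - 1.72N into the first: N(1 - 1.74·1.72) = 215 - 1.74·137.
So N* = -23.4/-1.99 = 11.7, and then M* = 137 - 1.72·11.7 = 117.

N* ≈ 11.7, M* ≈ 117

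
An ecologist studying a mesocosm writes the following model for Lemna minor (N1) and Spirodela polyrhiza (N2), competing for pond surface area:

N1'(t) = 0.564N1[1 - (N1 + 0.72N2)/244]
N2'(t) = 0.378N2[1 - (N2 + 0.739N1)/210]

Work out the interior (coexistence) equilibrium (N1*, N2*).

Setting both brackets to zero gives the nullclines N1 + 0.72N2 = 244 and 0.739N1 + N2 = 210.
Substituting N2 = 210 - 0.739N1 into the first: N1(1 - 0.72·0.739) = 244 - 0.72·210.
So N1* = 92.8/0.468 = 198, and then N2* = 210 - 0.739·198 = 63.4.

N1* ≈ 198, N2* ≈ 63.4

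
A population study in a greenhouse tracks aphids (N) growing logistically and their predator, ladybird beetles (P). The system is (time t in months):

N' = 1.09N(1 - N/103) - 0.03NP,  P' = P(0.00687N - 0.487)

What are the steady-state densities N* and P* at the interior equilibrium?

From dP/dt = 0 with P > 0: 0.00687N* = 0.487, so N* = 70.9.
Substitute into dN/dt = 0: 1.09(1 - 70.9/103) = 0.03P*.
The bracket is 0.312, giving P* = 0.34/0.03 = 11.3.

N* ≈ 70.9, P* ≈ 11.3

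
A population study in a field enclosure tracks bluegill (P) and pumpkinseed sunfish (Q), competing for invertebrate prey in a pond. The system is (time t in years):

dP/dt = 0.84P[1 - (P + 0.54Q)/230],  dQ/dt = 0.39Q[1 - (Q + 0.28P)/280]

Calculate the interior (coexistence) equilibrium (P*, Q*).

P* ≈ 92.8, Q* ≈ 254

Setting both brackets to zero gives the nullclines P + 0.54Q = 230 and 0.28P + Q = 280.
Substituting Q = 280 - 0.28P into the first: P(1 - 0.54·0.28) = 230 - 0.54·280.
So P* = 78.8/0.849 = 92.8, and then Q* = 280 - 0.28·92.8 = 254.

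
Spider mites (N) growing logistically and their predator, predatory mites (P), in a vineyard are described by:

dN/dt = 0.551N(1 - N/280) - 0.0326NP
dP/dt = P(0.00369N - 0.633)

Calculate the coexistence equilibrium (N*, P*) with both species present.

N* ≈ 172, P* ≈ 6.55

From dP/dt = 0 with P > 0: 0.00369N* = 0.633, so N* = 172.
Substitute into dN/dt = 0: 0.551(1 - 172/280) = 0.0326P*.
The bracket is 0.387, giving P* = 0.213/0.0326 = 6.55.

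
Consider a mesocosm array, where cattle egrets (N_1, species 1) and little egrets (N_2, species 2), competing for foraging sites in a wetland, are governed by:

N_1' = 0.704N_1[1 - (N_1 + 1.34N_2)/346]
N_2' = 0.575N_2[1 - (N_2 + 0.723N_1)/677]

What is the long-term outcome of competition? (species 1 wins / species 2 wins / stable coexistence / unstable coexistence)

Compare the nullcline intercepts: K1/α12 = 346/1.34 = 258 < K2 = 677; K2/α21 = 677/0.723 = 936 > K1 = 346.
Since the inequalities point opposite ways, species 2 can invade but species 1 cannot.

species 2 excludes species 1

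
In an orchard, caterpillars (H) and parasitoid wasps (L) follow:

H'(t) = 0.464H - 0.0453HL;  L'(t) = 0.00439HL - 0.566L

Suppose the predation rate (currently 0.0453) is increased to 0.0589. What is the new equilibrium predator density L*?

At the interior fixed point, setting dH/dt = 0 with H > 0 fixes L* = (prey growth rate)/(HL coefficient) — independent of the other coefficients.
With the change, L* = 0.464/0.0589 = 7.88; it falls from 10.2.

L* ≈ 7.88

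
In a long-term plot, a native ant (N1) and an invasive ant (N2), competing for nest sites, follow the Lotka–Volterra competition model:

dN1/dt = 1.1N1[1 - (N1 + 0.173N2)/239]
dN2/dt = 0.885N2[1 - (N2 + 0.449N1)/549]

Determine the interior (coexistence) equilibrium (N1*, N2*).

Setting both brackets to zero gives the nullclines N1 + 0.173N2 = 239 and 0.449N1 + N2 = 549.
Substituting N2 = 549 - 0.449N1 into the first: N1(1 - 0.173·0.449) = 239 - 0.173·549.
So N1* = 144/0.922 = 156, and then N2* = 549 - 0.449·156 = 479.

N1* ≈ 156, N2* ≈ 479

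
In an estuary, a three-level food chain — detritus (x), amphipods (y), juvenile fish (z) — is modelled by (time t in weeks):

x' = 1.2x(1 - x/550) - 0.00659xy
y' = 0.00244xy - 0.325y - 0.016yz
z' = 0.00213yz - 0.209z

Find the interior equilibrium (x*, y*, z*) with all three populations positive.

x* ≈ 254, y* ≈ 98.1, z* ≈ 18.4

From dz/dt = 0: 0.00213y* = 0.209, so y* = 98.1.
From dx/dt = 0: 1.2(1 - x*/550) = 0.00659·98.1, giving x* = 550·(1 - 0.539) = 254.
From dy/dt = 0: 0.00244·254 - 0.325 = 0.016z*, so z* = 0.294/0.016 = 18.4.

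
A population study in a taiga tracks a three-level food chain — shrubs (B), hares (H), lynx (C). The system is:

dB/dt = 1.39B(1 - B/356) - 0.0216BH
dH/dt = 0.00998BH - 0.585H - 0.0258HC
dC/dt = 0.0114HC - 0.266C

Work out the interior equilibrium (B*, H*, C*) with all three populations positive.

From dC/dt = 0: 0.0114H* = 0.266, so H* = 23.3.
From dB/dt = 0: 1.39(1 - B*/356) = 0.0216·23.3, giving B* = 356·(1 - 0.363) = 227.
From dH/dt = 0: 0.00998·227 - 0.585 = 0.0258C*, so C* = 1.68/0.0258 = 65.1.

B* ≈ 227, H* ≈ 23.3, C* ≈ 65.1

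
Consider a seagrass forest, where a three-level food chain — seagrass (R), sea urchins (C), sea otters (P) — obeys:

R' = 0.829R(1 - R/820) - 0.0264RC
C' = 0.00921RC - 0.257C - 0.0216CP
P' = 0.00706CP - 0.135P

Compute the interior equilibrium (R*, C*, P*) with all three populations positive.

From dP/dt = 0: 0.00706C* = 0.135, so C* = 19.1.
From dR/dt = 0: 0.829(1 - R*/820) = 0.0264·19.1, giving R* = 820·(1 - 0.609) = 321.
From dC/dt = 0: 0.00921·321 - 0.257 = 0.0216P*, so P* = 2.7/0.0216 = 125.

R* ≈ 321, C* ≈ 19.1, P* ≈ 125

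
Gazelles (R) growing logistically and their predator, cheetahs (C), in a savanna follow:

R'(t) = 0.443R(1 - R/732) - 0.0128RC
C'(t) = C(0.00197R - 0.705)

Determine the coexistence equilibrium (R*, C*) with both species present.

From dC/dt = 0 with C > 0: 0.00197R* = 0.705, so R* = 358.
Substitute into dR/dt = 0: 0.443(1 - 358/732) = 0.0128C*.
The bracket is 0.511, giving C* = 0.226/0.0128 = 17.7.

R* ≈ 358, C* ≈ 17.7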